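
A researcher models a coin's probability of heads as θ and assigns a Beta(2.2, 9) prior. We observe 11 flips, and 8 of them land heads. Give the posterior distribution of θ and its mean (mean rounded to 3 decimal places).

Posterior: Beta(10.2, 12); mean ≈ 0.459

Observing 8 successes and 3 failures updates Beta(2.2, 9) by adding the success and failure counts to the two shape parameters: α = 2.2+8 = 10.2, β = 9+3 = 12.
E[θ | data] = 10.2/(10.2+12) = 0.459.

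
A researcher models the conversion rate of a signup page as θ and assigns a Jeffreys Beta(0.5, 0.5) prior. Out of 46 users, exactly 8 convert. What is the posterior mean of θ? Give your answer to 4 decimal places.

The binomial likelihood is conjugate to the Beta prior: with 8 successes and 38 failures, the posterior is Beta(0.5+8, 0.5+38) = Beta(8.5, 38.5).
Posterior mean = α/(α+β) = 8.5/47 = 0.1809.

Posterior mean ≈ 0.1809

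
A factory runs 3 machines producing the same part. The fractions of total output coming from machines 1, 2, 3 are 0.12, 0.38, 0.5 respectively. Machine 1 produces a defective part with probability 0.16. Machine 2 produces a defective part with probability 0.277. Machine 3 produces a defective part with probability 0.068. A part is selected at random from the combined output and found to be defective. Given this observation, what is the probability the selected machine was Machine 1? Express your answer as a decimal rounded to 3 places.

Posterior probability ≈ 0.121

Tabulate prior·likelihood by source: [1] prior 0.12, lik 0.16, product 0.01920; [2] prior 0.38, lik 0.277, product 0.1053; [3] prior 0.5, lik 0.068, product 0.03400.
Normalizing constant = 0.15846; the posterior for Machine 1 is its product over the sum, 0.01920/0.15846 = 0.121.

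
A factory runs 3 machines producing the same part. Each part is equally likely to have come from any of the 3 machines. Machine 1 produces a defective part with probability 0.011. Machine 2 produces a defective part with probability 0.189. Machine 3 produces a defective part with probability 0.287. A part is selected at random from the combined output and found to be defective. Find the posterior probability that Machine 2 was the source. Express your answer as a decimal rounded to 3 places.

Posterior probability ≈ 0.388

Tabulate prior·likelihood by source: [1] prior 0.333333, lik 0.011, product 0.003667; [2] prior 0.333333, lik 0.189, product 0.06300; [3] prior 0.333333, lik 0.287, product 0.09567.
Normalizing constant = 0.16233; the posterior for Machine 2 is its product over the sum, 0.06300/0.16233 = 0.388.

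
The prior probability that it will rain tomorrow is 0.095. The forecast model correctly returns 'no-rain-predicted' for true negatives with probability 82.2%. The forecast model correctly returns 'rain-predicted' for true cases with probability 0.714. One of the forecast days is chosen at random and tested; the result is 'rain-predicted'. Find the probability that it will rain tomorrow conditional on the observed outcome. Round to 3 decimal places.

P(H | E) ≈ 0.296

Write H for 'it will rain tomorrow'. Prior odds H:¬H = 0.095/0.905 = 0.10497. For the 'rain-predicted' outcome, the likelihood ratio is 0.714/0.178 = 4.0112.
Posterior odds = 0.10497 × 4.0112 = 0.42107, so P(H|E) = 0.42107/(1+0.42107) = 0.296.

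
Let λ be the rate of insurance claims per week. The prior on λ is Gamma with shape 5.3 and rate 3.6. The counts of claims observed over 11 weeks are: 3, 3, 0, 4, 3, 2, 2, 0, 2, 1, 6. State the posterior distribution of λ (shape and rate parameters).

Total count ∑xᵢ = 26 over n = 11 weeks.
Gamma is conjugate to the Poisson likelihood: posterior is Gamma(shape = 5.3+26 = 31.3, rate = 3.6+11 = 14.6).

Posterior: Gamma(shape=31.3, rate=14.6)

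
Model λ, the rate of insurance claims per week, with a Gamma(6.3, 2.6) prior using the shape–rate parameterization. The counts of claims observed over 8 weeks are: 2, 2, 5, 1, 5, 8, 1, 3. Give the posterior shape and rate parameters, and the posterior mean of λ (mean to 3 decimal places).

Total count ∑xᵢ = 27 over n = 8 weeks.
Gamma is conjugate to the Poisson likelihood: posterior is Gamma(shape = 6.3+27 = 33.3, rate = 2.6+8 = 10.6).
E[λ | data] = 33.3/10.6 = 3.142.

Posterior: Gamma(shape=33.3, rate=10.6); mean ≈ 3.142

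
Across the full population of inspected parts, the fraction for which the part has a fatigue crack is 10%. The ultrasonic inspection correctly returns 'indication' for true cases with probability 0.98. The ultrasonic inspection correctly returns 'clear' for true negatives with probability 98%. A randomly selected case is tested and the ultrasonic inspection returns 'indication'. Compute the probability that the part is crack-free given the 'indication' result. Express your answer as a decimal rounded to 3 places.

P(¬H | E) ≈ 0.155

Let H be the event that the part has a fatigue crack. P(H) = 0.1, so P(¬H) = 0.9. With E the 'indication' result, P(E|H) = 0.98 and P(E|¬H) = 0.02.
P(E) = 0.98·0.1 + 0.02·0.9 = 0.098000 + 0.018000 = 0.11600.
By Bayes' theorem, P(H|E) = 0.098000 / 0.11600 = 0.845. Hence P(¬H|E) = 1 − 0.845 = 0.155.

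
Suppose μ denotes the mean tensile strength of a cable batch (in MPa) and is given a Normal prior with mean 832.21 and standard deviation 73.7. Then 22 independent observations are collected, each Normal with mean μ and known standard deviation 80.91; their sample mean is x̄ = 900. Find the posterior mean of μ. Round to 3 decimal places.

Posterior mean ≈ 896.479

Prior precision 1/τ₀² = 1/73.7² = 0.00018410; data precision n/σ² = 22/80.91² = 0.00336061.
Posterior precision = 0.00018410 + 0.00336061 = 0.00354472.
Posterior mean = (0.00018410·832.21 + 0.00336061·900) / 0.00354472 = 896.479.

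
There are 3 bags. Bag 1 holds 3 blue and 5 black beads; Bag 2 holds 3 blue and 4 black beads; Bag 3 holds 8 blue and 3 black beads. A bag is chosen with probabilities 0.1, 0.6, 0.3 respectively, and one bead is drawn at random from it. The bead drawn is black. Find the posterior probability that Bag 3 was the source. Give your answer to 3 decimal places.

Posterior probability ≈ 0.168

P(black|Bag 1) = 0.625; P(black|Bag 2) = 0.5714; P(black|Bag 3) = 0.2727.
Prior × likelihood for each source: 0.1·0.625=0.06250, 0.6·0.5714=0.3429, 0.3·0.2727=0.08182. Summing gives P(black) = 0.48718.
P(Bag 3 | black) = 0.08182 / 0.48718 = 0.168.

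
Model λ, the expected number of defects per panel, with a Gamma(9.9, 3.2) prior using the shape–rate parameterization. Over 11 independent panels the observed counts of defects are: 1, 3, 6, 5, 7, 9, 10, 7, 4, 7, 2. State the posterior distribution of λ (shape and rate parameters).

Posterior: Gamma(shape=70.9, rate=14.2)

Total count ∑xᵢ = 61 over n = 11 panels.
Gamma is conjugate to the Poisson likelihood: posterior is Gamma(shape = 9.9+61 = 70.9, rate = 3.2+11 = 14.2).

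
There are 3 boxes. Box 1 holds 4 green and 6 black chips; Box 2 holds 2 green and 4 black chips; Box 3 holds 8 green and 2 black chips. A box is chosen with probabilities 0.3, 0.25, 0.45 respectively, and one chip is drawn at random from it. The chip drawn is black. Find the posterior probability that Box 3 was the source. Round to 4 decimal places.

P(black|Box 1) = 0.6; P(black|Box 2) = 0.6667; P(black|Box 3) = 0.2.
Prior × likelihood for each source: 0.3·0.6=0.1800, 0.25·0.6667=0.1667, 0.45·0.2=0.09000. Summing gives P(black) = 0.43667.
P(Box 3 | black) = 0.09000 / 0.43667 = 0.2061.

Posterior probability ≈ 0.2061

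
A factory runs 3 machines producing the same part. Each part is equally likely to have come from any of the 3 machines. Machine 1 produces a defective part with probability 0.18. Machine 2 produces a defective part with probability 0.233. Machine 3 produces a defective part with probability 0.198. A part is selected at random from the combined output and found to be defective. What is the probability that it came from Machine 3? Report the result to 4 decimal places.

Tabulate prior·likelihood by source: [1] prior 0.333333, lik 0.18, product 0.06000; [2] prior 0.333333, lik 0.233, product 0.07767; [3] prior 0.333333, lik 0.198, product 0.06600.
Normalizing constant = 0.20367; the posterior for Machine 3 is its product over the sum, 0.06600/0.20367 = 0.3241.

Posterior probability ≈ 0.3241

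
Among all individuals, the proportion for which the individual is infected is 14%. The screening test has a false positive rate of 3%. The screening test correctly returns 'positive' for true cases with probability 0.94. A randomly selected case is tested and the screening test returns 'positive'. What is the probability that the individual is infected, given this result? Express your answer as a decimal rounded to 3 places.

Write H for 'the individual is infected'. Prior odds H:¬H = 0.14/0.86 = 0.16279. For the 'positive' outcome, the likelihood ratio is 0.94/0.03 = 31.333.
Posterior odds = 0.16279 × 31.333 = 5.1008, so P(H|E) = 5.1008/(1+5.1008) = 0.836.

P(H | E) ≈ 0.836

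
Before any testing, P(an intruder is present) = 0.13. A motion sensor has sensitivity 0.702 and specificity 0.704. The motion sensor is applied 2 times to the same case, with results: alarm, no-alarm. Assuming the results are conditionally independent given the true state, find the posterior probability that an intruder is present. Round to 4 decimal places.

Let H be the event that an intruder is present; start with P(H) = 0.13. P('alarm'|H) = 0.702, P('alarm'|¬H) = 0.296.
Update on result 1 ('alarm'): P(H) ← 0.702·0.1300 / (0.702·0.1300 + 0.296·0.8700) = 0.091260/0.34878 = 0.2617.
Update on result 2 ('no-alarm'): P(H) ← 0.298·0.2617 / (0.298·0.2617 + 0.704·0.7383) = 0.077973/0.59777 = 0.1304.

Posterior P(H) ≈ 0.1304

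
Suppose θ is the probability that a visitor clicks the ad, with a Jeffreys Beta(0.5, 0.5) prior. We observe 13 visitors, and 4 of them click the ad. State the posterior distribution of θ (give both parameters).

Posterior: Beta(4.5, 9.5)

Observing 4 successes and 9 failures updates Beta(0.5, 0.5) by adding the success and failure counts to the two shape parameters: α = 0.5+4 = 4.5, β = 0.5+9 = 9.5.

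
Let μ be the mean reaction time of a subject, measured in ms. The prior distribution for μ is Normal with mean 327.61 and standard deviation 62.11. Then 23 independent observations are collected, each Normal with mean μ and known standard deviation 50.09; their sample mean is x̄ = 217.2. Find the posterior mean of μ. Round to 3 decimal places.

Prior precision 1/τ₀² = 1/62.11² = 0.00025923; data precision n/σ² = 23/50.09² = 0.00916697.
Posterior precision = 0.00025923 + 0.00916697 = 0.00942619.
Posterior mean = (0.00025923·327.61 + 0.00916697·217.2) / 0.00942619 = 220.236.

Posterior mean ≈ 220.236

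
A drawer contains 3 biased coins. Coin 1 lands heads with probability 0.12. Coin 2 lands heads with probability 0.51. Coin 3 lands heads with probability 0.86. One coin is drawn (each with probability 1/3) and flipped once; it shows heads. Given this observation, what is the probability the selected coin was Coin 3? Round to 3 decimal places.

Posterior probability ≈ 0.577

P(heads|C1) = 0.12; P(heads|C2) = 0.51; P(heads|C3) = 0.86.
Prior × likelihood for each source: 0.333333·0.12=0.04000, 0.333333·0.51=0.1700, 0.333333·0.86=0.2867. Summing gives P(heads) = 0.49667.
P(Coin 3 | heads) = 0.2867 / 0.49667 = 0.577.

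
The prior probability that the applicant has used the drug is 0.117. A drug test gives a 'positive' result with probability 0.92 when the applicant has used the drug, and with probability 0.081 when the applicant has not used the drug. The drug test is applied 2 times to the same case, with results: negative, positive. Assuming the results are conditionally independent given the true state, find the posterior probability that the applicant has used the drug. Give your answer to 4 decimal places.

Posterior P(H) ≈ 0.1158

With H the event that the applicant has used the drug, the joint likelihood of the observed sequence is P(data|H) = 0.08·0.92 = 0.073600 and P(data|¬H) = 0.919·0.081 = 0.074439.
Bayes: P(H|data) = 0.117·0.073600 / (0.117·0.073600 + 0.883·0.074439) = 0.0086112/0.074341 = 0.1158.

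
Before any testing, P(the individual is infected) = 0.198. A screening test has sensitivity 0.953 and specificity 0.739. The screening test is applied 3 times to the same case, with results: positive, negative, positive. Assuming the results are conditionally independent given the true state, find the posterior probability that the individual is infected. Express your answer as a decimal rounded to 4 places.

With H the event that the individual is infected, the joint likelihood of the observed sequence is P(data|H) = 0.953·0.047·0.953 = 0.042686 and P(data|¬H) = 0.261·0.739·0.261 = 0.050341.
Bayes: P(H|data) = 0.198·0.042686 / (0.198·0.042686 + 0.802·0.050341) = 0.0084518/0.048826 = 0.1731.

Posterior P(H) ≈ 0.1731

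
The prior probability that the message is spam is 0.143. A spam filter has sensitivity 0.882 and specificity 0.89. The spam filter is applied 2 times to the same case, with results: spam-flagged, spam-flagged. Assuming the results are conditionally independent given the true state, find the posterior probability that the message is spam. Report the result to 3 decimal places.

Let H be the event that the message is spam; start with P(H) = 0.143. P('spam-flagged'|H) = 0.882, P('spam-flagged'|¬H) = 0.11.
Update on result 1 ('spam-flagged'): P(H) ← 0.882·0.1430 / (0.882·0.1430 + 0.11·0.8570) = 0.12613/0.22040 = 0.5723.
Update on result 2 ('spam-flagged'): P(H) ← 0.882·0.5723 / (0.882·0.5723 + 0.11·0.4277) = 0.50474/0.55179 = 0.9147.

Posterior P(H) ≈ 0.915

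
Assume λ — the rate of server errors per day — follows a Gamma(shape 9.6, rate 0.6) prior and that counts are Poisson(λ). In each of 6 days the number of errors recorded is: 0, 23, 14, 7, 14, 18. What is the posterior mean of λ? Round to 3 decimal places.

Posterior mean ≈ 12.970

Total count ∑xᵢ = 76 over n = 6 days.
Gamma is conjugate to the Poisson likelihood: posterior is Gamma(shape = 9.6+76 = 85.6, rate = 0.6+6 = 6.6).
Posterior mean = shape/rate = 85.6/6.6 = 12.970.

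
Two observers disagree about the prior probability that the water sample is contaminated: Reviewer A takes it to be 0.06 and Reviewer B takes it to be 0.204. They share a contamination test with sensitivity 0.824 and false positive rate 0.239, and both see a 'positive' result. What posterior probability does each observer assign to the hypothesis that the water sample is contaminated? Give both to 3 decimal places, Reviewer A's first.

Reviewer A: 0.180; Reviewer B: 0.469

The likelihood ratio for a 'positive' result is 0.824/0.239 = 3.4477.
Reviewer A: prior odds 0.06/0.94 = 0.063830; posterior odds 0.22007; posterior probability 0.180.
Reviewer B: prior odds 0.204/0.796 = 0.25628; posterior odds 0.88358; posterior probability 0.469.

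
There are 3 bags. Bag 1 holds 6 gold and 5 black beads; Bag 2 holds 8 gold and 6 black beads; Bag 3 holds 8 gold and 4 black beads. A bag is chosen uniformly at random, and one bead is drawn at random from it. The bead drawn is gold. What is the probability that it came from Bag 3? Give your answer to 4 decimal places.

Tabulate prior·likelihood by source: [1] prior 0.333333, lik 0.5455, product 0.1818; [2] prior 0.333333, lik 0.5714, product 0.1905; [3] prior 0.333333, lik 0.6667, product 0.2222.
Normalizing constant = 0.59452; the posterior for Bag 3 is its product over the sum, 0.2222/0.59452 = 0.3738.

Posterior probability ≈ 0.3738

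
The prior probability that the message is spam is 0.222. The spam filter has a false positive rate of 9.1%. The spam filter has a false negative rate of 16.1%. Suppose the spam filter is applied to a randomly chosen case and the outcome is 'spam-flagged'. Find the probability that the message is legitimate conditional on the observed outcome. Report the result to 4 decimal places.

Write H for 'the message is spam'. Prior odds H:¬H = 0.222/0.778 = 0.28535. For the 'spam-flagged' outcome, the likelihood ratio is 0.839/0.091 = 9.2198.
Posterior odds = 0.28535 × 9.2198 = 2.6308, so P(H|E) = 2.6308/(1+2.6308) = 0.7246. Then P(¬H|E) = 1 − 0.7246 = 0.2754.

P(¬H | E) ≈ 0.2754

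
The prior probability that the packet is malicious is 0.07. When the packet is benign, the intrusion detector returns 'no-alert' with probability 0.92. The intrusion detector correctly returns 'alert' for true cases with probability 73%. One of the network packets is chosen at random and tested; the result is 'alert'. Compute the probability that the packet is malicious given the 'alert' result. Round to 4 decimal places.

Write H for 'the packet is malicious'. Prior odds H:¬H = 0.07/0.93 = 0.075269. For the 'alert' outcome, the likelihood ratio is 0.73/0.08 = 9.1250.
Posterior odds = 0.075269 × 9.1250 = 0.68683, so P(H|E) = 0.68683/(1+0.68683) = 0.4072.

P(H | E) ≈ 0.4072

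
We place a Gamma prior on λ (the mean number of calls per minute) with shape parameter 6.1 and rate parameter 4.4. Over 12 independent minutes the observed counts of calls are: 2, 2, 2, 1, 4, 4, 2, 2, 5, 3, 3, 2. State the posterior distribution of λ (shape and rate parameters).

Total count ∑xᵢ = 32 over n = 12 minutes.
Gamma is conjugate to the Poisson likelihood: posterior is Gamma(shape = 6.1+32 = 38.1, rate = 4.4+12 = 16.4).

Posterior: Gamma(shape=38.1, rate=16.4)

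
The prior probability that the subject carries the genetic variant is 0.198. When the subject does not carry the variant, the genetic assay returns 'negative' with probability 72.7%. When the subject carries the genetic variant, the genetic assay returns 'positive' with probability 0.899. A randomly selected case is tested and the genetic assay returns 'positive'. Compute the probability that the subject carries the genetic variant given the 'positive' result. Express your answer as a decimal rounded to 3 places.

P(H | E) ≈ 0.448

Write H for 'the subject carries the genetic variant'. Prior odds H:¬H = 0.198/0.802 = 0.24688. For the 'positive' outcome, the likelihood ratio is 0.899/0.273 = 3.2930.
Posterior odds = 0.24688 × 3.2930 = 0.81299, so P(H|E) = 0.81299/(1+0.81299) = 0.448.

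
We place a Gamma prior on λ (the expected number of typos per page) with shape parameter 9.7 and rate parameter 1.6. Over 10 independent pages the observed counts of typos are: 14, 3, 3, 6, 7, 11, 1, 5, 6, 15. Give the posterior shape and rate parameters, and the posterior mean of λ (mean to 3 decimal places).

Posterior: Gamma(shape=80.7, rate=11.6); mean ≈ 6.957

The Poisson likelihood adds the total count to the shape and the number of exposure periods to the rate. Here ∑xᵢ = 71 and n = 10, so shape 9.7→80.7 and rate 1.6→11.6.
Posterior mean = shape/rate = 80.7/11.6 = 6.957.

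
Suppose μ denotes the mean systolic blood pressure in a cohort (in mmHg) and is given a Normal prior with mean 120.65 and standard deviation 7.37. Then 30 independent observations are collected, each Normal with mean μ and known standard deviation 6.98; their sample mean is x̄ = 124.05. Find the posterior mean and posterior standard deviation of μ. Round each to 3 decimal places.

Posterior mean ≈ 123.951; posterior SD ≈ 1.256

With known σ, the Normal prior is conjugate. Weight on the data is w = (n/σ²)/(n/σ² + 1/τ₀²) = 0.615758/(0.615758+0.0184105) = 0.97097.
Posterior mean = w·x̄ + (1−w)·μ₀ = 0.97097·124.05 + 0.029031·120.65 = 123.951. Posterior variance = 1/(0.615758+0.0184105) = 1.57687, so SD = 1.256.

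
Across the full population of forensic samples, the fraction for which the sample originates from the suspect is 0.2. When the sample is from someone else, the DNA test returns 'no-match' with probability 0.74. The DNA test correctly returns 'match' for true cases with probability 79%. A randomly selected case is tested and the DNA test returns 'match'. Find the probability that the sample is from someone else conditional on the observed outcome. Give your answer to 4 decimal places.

Write H for 'the sample originates from the suspect'. Prior odds H:¬H = 0.2/0.8 = 0.25000. For the 'match' outcome, the likelihood ratio is 0.79/0.26 = 3.0385.
Posterior odds = 0.25000 × 3.0385 = 0.75962, so P(H|E) = 0.75962/(1+0.75962) = 0.4317. Then P(¬H|E) = 1 − 0.4317 = 0.5683.

P(¬H | E) ≈ 0.5683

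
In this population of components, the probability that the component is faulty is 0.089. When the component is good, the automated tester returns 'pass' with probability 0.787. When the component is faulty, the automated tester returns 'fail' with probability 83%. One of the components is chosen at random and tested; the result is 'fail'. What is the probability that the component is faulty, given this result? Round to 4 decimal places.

P(H | E) ≈ 0.2757

Let H be the event that the component is faulty. P(H) = 0.089, so P(¬H) = 0.911. With E the 'fail' result, P(E|H) = 0.83 and P(E|¬H) = 0.213.
P(E) = 0.83·0.089 + 0.213·0.911 = 0.073870 + 0.19404 = 0.26791.
By Bayes' theorem, P(H|E) = 0.073870 / 0.26791 = 0.2757.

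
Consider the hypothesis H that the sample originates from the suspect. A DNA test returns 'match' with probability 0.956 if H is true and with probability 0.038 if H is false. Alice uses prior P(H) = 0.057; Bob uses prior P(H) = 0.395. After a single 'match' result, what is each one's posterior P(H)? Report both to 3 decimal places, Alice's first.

The likelihood ratio for a 'match' result is 0.956/0.038 = 25.158.
Alice: prior odds 0.057/0.943 = 0.060445; posterior odds 1.5207; posterior probability 0.603.
Bob: prior odds 0.395/0.605 = 0.65289; posterior odds 16.425; posterior probability 0.943.

Alice: 0.603; Bob: 0.943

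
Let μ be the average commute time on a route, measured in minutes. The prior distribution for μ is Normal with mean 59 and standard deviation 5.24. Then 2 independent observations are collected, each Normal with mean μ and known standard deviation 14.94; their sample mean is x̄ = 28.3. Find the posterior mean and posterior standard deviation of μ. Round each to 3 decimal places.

Posterior mean ≈ 52.938; posterior SD ≈ 4.694

With known σ, the Normal prior is conjugate. Weight on the data is w = (n/σ²)/(n/σ² + 1/τ₀²) = 0.00896043/(0.00896043+0.0364198) = 0.19745.
Posterior mean = w·x̄ + (1−w)·μ₀ = 0.19745·28.3 + 0.80255·59 = 52.938. Posterior variance = 1/(0.00896043+0.0364198) = 22.0360, so SD = 4.694.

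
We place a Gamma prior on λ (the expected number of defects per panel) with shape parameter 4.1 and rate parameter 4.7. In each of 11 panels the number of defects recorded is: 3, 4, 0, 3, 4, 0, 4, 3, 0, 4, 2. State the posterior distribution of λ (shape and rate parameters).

Posterior: Gamma(shape=31.1, rate=15.7)

Total count ∑xᵢ = 27 over n = 11 panels.
Gamma is conjugate to the Poisson likelihood: posterior is Gamma(shape = 4.1+27 = 31.1, rate = 4.7+11 = 15.7).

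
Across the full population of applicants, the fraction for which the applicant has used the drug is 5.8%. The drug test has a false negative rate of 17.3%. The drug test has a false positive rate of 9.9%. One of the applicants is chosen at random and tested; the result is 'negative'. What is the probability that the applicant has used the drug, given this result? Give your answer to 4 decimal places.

Let H be the event that the applicant has used the drug. P(H) = 0.058, so P(¬H) = 0.942. With E the 'negative' result, P(E|H) = 0.173 and P(E|¬H) = 0.901.
P(E) = 0.173·0.058 + 0.901·0.942 = 0.010034 + 0.84874 = 0.85878.
By Bayes' theorem, P(H|E) = 0.010034 / 0.85878 = 0.0117.

P(H | E) ≈ 0.0117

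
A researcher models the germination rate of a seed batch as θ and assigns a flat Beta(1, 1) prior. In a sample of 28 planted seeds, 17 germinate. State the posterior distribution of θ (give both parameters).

Observing 17 successes and 11 failures updates Beta(1, 1) by adding the success and failure counts to the two shape parameters: α = 1+17 = 18, β = 1+11 = 12.

Posterior: Beta(18, 12)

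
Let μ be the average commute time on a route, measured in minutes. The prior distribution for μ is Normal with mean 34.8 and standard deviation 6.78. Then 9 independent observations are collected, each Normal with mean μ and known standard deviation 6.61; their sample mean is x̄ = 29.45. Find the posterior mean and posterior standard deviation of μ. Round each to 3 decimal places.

With known σ, the Normal prior is conjugate. Weight on the data is w = (n/σ²)/(n/σ² + 1/τ₀²) = 0.205987/(0.205987+0.0217541) = 0.90448.
Posterior mean = w·x̄ + (1−w)·μ₀ = 0.90448·29.45 + 0.095521·34.8 = 29.961. Posterior variance = 1/(0.205987+0.0217541) = 4.39095, so SD = 2.095.

Posterior mean ≈ 29.961; posterior SD ≈ 2.095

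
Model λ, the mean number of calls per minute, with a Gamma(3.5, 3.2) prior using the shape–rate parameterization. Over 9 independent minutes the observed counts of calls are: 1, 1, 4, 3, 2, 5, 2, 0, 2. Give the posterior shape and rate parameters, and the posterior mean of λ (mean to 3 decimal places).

The Poisson likelihood adds the total count to the shape and the number of exposure periods to the rate. Here ∑xᵢ = 20 and n = 9, so shape 3.5→23.5 and rate 3.2→12.2.
Posterior mean = shape/rate = 23.5/12.2 = 1.926.

Posterior: Gamma(shape=23.5, rate=12.2); mean ≈ 1.926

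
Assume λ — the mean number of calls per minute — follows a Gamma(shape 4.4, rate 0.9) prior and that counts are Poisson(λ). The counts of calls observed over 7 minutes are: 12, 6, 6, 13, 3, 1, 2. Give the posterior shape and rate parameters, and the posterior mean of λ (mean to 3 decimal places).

Total count ∑xᵢ = 43 over n = 7 minutes.
Gamma is conjugate to the Poisson likelihood: posterior is Gamma(shape = 4.4+43 = 47.4, rate = 0.9+7 = 7.9).
Posterior mean = shape/rate = 47.4/7.9 = 6.000.

Posterior: Gamma(shape=47.4, rate=7.9); mean ≈ 6.000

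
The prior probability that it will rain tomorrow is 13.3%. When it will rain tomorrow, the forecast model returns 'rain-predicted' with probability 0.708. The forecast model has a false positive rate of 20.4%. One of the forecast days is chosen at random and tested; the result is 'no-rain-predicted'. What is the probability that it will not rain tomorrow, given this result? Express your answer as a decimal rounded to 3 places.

Let H be the event that it will rain tomorrow. P(H) = 0.133, so P(¬H) = 0.867. With E the 'no-rain-predicted' result, P(E|H) = 0.292 and P(E|¬H) = 0.796.
P(E) = 0.292·0.133 + 0.796·0.867 = 0.038836 + 0.69013 = 0.72897.
By Bayes' theorem, P(H|E) = 0.038836 / 0.72897 = 0.053. Hence P(¬H|E) = 1 − 0.053 = 0.947.

P(¬H | E) ≈ 0.947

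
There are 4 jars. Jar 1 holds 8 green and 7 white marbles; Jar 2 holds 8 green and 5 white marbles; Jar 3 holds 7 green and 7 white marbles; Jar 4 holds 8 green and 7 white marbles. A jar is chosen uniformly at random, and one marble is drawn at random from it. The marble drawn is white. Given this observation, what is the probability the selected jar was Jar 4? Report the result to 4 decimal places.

Tabulate prior·likelihood by source: [1] prior 0.25, lik 0.4667, product 0.1167; [2] prior 0.25, lik 0.3846, product 0.09615; [3] prior 0.25, lik 0.5, product 0.1250; [4] prior 0.25, lik 0.4667, product 0.1167.
Normalizing constant = 0.45449; the posterior for Jar 4 is its product over the sum, 0.1167/0.45449 = 0.2567.

Posterior probability ≈ 0.2567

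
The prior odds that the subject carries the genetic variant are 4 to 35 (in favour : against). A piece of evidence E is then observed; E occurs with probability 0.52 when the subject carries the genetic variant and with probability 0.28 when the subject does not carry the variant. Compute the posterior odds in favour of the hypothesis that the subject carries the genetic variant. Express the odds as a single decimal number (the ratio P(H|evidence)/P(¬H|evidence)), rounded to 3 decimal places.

Posterior odds ≈ 0.212

Prior odds = 4/35 = 0.11429. In log-odds, ln(0.11429) = -2.1691.
Add log likelihood ratio: ln(1.8571) = 0.61904.
Posterior log-odds = -1.5500, so posterior odds = exp(-1.5500) = 0.21224.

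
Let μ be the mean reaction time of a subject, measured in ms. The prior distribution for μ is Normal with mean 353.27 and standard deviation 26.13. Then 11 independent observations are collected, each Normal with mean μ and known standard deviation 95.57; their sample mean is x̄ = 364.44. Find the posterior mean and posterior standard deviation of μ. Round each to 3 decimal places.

With known σ, the Normal prior is conjugate. Weight on the data is w = (n/σ²)/(n/σ² + 1/τ₀²) = 0.00120434/(0.00120434+0.00146461) = 0.45124.
Posterior mean = w·x̄ + (1−w)·μ₀ = 0.45124·364.44 + 0.54876·353.27 = 358.310. Posterior variance = 1/(0.00120434+0.00146461) = 374.679, so SD = 19.357.

Posterior mean ≈ 358.310; posterior SD ≈ 19.357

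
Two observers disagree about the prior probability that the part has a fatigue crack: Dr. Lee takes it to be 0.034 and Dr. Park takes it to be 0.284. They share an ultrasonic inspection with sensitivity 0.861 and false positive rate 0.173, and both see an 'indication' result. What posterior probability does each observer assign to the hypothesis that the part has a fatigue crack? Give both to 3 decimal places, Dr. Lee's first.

Dr. Lee: 0.149; Dr. Park: 0.664

The likelihood ratio for an 'indication' result is 0.861/0.173 = 4.9769.
Dr. Lee: prior odds 0.034/0.966 = 0.035197; posterior odds 0.17517; posterior probability 0.149.
Dr. Park: prior odds 0.284/0.716 = 0.39665; posterior odds 1.9741; posterior probability 0.664.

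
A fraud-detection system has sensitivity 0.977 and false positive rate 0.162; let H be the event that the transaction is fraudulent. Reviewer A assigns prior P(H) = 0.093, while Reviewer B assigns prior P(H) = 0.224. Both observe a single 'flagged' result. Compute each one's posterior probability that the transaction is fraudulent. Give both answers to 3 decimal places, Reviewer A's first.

Reviewer A: 0.382; Reviewer B: 0.635

P('+'|H) = 0.977, P('+'|¬H) = 0.162.
Reviewer A: numerator 0.977·0.093 = 0.090861; evidence = 0.090861+0.162·0.907 = 0.23780; posterior = 0.382.
Reviewer B: numerator 0.977·0.224 = 0.21885; evidence = 0.21885+0.162·0.776 = 0.34456; posterior = 0.635.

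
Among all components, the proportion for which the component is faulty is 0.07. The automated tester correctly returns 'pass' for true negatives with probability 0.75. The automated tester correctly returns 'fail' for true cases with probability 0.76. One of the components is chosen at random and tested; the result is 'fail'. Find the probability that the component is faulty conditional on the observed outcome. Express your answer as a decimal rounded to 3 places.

P(H | E) ≈ 0.186

Let H be the event that the component is faulty. P(H) = 0.07, so P(¬H) = 0.93. With E the 'fail' result, P(E|H) = 0.76 and P(E|¬H) = 0.25.
P(E) = 0.76·0.07 + 0.25·0.93 = 0.053200 + 0.23250 = 0.28570.
By Bayes' theorem, P(H|E) = 0.053200 / 0.28570 = 0.186.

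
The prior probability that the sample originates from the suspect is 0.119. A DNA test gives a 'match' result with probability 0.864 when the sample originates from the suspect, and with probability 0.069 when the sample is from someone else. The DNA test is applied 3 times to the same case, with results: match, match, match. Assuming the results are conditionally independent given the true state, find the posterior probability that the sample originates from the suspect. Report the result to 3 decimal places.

Posterior P(H) ≈ 0.996

With H the event that the sample originates from the suspect, the joint likelihood of the observed sequence is P(data|H) = 0.864·0.864·0.864 = 0.64497 and P(data|¬H) = 0.069·0.069·0.069 = 0.00032851.
Bayes: P(H|data) = 0.119·0.64497 / (0.119·0.64497 + 0.881·0.00032851) = 0.076752/0.077041 = 0.9962.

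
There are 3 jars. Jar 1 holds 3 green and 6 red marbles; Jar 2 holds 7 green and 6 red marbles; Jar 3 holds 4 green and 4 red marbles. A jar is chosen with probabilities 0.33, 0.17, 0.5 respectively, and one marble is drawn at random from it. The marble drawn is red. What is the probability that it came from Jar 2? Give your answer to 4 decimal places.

Tabulate prior·likelihood by source: [1] prior 0.33, lik 0.6667, product 0.2200; [2] prior 0.17, lik 0.4615, product 0.07846; [3] prior 0.5, lik 0.5, product 0.2500.
Normalizing constant = 0.54846; the posterior for Jar 2 is its product over the sum, 0.07846/0.54846 = 0.1431.

Posterior probability ≈ 0.1431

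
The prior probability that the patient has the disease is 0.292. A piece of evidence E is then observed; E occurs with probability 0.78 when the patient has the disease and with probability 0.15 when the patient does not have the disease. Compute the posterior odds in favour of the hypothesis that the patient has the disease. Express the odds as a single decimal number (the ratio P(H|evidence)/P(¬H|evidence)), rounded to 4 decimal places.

Posterior odds ≈ 2.1446

Prior odds = 0.292/(1−0.292) = 0.41243. In log-odds, ln(0.41243) = -0.88569.
Add log likelihood ratio: ln(5.2000) = 1.6487.
Posterior log-odds = 0.76297, so posterior odds = exp(0.76297) = 2.1446.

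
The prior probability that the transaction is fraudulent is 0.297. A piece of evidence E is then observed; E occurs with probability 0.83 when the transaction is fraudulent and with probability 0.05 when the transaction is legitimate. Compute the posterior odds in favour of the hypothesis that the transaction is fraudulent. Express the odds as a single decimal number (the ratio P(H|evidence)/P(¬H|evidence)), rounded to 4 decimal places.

Posterior odds ≈ 7.0131

Prior odds = 0.297/(1−0.297) = 0.42248. In log-odds, ln(0.42248) = -0.86162.
Add log likelihood ratio: ln(16.600) = 2.8094.
Posterior log-odds = 1.9478, so posterior odds = exp(1.9478) = 7.0131.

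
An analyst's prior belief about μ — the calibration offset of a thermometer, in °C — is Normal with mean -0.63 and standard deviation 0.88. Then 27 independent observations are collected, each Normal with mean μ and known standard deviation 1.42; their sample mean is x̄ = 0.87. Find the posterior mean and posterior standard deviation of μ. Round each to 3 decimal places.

With known σ, the Normal prior is conjugate. Weight on the data is w = (n/σ²)/(n/σ² + 1/τ₀²) = 13.3902/(13.3902+1.29132) = 0.91204.
Posterior mean = w·x̄ + (1−w)·μ₀ = 0.91204·0.87 + 0.087956·-0.63 = 0.738. Posterior variance = 1/(13.3902+1.29132) = 0.0681128, so SD = 0.261.

Posterior mean ≈ 0.738; posterior SD ≈ 0.261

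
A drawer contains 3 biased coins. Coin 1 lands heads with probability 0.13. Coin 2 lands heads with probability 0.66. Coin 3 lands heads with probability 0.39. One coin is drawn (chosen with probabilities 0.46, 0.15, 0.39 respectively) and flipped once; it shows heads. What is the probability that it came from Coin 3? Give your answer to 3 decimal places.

Tabulate prior·likelihood by source: [1] prior 0.46, lik 0.13, product 0.05980; [2] prior 0.15, lik 0.66, product 0.09900; [3] prior 0.39, lik 0.39, product 0.1521.
Normalizing constant = 0.31090; the posterior for Coin 3 is its product over the sum, 0.1521/0.31090 = 0.489.

Posterior probability ≈ 0.489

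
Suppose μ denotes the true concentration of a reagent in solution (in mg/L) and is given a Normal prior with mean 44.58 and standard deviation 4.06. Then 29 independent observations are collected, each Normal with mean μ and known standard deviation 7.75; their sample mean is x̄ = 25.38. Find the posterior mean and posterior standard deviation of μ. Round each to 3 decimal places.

Posterior mean ≈ 27.523; posterior SD ≈ 1.356

With known σ, the Normal prior is conjugate. Weight on the data is w = (n/σ²)/(n/σ² + 1/τ₀²) = 0.482830/(0.482830+0.0606664) = 0.88838.
Posterior mean = w·x̄ + (1−w)·μ₀ = 0.88838·25.38 + 0.11162·44.58 = 27.523. Posterior variance = 1/(0.482830+0.0606664) = 1.83994, so SD = 1.356.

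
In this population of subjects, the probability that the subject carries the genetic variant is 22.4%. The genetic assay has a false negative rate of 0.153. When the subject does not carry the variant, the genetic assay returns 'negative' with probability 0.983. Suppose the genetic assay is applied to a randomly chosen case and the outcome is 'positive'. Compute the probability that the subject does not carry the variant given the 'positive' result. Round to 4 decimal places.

P(¬H | E) ≈ 0.0650

Let H be the event that the subject carries the genetic variant. P(H) = 0.224, so P(¬H) = 0.776. With E the 'positive' result, P(E|H) = 0.847 and P(E|¬H) = 0.017.
P(E) = 0.847·0.224 + 0.017·0.776 = 0.18973 + 0.013192 = 0.20292.
By Bayes' theorem, P(H|E) = 0.18973 / 0.20292 = 0.9350. Hence P(¬H|E) = 1 − 0.9350 = 0.0650.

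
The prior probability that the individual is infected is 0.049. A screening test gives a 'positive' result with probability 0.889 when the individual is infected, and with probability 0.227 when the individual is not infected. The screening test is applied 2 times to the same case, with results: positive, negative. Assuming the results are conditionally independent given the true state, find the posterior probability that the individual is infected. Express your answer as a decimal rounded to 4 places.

Let H be the event that the individual is infected; start with P(H) = 0.049. P('positive'|H) = 0.889, P('positive'|¬H) = 0.227.
Update on result 1 ('positive'): P(H) ← 0.889·0.0490 / (0.889·0.0490 + 0.227·0.9510) = 0.043561/0.25944 = 0.1679.
Update on result 2 ('negative'): P(H) ← 0.111·0.1679 / (0.111·0.1679 + 0.773·0.8321) = 0.018637/0.66185 = 0.0282.

Posterior P(H) ≈ 0.0282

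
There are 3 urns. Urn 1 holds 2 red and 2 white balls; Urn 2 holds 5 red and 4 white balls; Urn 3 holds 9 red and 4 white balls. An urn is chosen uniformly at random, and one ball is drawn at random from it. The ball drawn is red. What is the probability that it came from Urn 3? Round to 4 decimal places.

Posterior probability ≈ 0.3961

P(red|Urn 1) = 0.5; P(red|Urn 2) = 0.5556; P(red|Urn 3) = 0.6923.
Prior × likelihood for each source: 0.333333·0.5=0.1667, 0.333333·0.5556=0.1852, 0.333333·0.6923=0.2308. Summing gives P(red) = 0.58262.
P(Urn 3 | red) = 0.2308 / 0.58262 = 0.3961.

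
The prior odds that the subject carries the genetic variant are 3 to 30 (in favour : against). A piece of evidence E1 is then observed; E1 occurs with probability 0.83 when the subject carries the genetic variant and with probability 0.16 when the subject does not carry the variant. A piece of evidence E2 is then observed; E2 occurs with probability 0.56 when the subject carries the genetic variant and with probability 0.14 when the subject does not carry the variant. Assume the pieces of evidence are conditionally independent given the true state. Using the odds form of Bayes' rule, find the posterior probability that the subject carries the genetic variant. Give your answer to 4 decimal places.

Prior odds = 3/30 = 0.10000. In log-odds, ln(0.10000) = -2.3026.
Add log likelihood ratios: ln(5.1875) + ln(4.0000) = 3.0325.
Posterior log-odds = 0.72996, so posterior odds = exp(0.72996) = 2.0750. Converting, P(H|E) = 2.0750/3.0750 = 0.6748.

Posterior probability ≈ 0.6748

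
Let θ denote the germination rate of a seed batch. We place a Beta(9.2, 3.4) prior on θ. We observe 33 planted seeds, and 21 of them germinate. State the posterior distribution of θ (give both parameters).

Posterior: Beta(30.2, 15.4)

Observing 21 successes and 12 failures updates Beta(9.2, 3.4) by adding the success and failure counts to the two shape parameters: α = 9.2+21 = 30.2, β = 3.4+12 = 15.4.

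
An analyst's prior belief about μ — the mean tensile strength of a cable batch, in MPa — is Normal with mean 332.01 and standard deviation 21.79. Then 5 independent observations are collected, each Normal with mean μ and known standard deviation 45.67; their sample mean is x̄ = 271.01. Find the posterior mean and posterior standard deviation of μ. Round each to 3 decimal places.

Prior precision 1/τ₀² = 1/21.79² = 0.00210613; data precision n/σ² = 5/45.67² = 0.00239722.
Posterior precision = 0.00210613 + 0.00239722 = 0.00450335, giving posterior SD = 1/√0.00450335 = 14.902.
Posterior mean = (0.00210613·332.01 + 0.00239722·271.01) / 0.00450335 = 299.539.

Posterior mean ≈ 299.539; posterior SD ≈ 14.902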